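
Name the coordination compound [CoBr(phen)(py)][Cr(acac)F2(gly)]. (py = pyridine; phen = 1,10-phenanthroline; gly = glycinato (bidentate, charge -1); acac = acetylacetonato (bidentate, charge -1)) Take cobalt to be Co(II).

bromo(1,10-phenanthroline)(pyridine)cobalt(II) (acetylacetonato)difluoro(glycinato)chromate(III)

Both ions are complex: the cation is named first with the plain metal name, the anion second with the -ate form; each ion's ligands are alphabetised independently.
Co is given as +2; the cation's ligand charges sum to -1, so the complex cation is 1+.
A 1:1 salt means the anion carries the equal and opposite charge, 1−.
Anion: ligand charges sum to -4; for the ion to be 1−, Cr = +3.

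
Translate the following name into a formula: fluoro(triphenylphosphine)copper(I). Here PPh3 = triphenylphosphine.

Ligands: 1 fluoro (F, -1), 1 triphenylphosphine (PPh3, neutral). Ligand charge sum = -1.
With Cu in oxidation state +1, the complex ion is [Cu...].

[CuF(PPh3)]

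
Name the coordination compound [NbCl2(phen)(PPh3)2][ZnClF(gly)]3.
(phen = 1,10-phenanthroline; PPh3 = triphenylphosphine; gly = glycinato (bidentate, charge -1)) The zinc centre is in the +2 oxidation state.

dichloro(1,10-phenanthroline)bis(triphenylphosphine)niobium(V) chlorofluoro(glycinato)zincate(II)

Zn is given as +2; the anion's ligand charges sum to -3, so the complex anion is 1−.
With 3 anions per cation, the cation must be 3×1 = 3+.
Cation: ligand charges sum to -2; for the ion to be 3+, Nb = +5.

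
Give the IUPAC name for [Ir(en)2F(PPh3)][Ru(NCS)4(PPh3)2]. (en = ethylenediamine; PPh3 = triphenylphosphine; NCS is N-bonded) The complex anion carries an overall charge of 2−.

bis(ethylenediamine)fluoro(triphenylphosphine)iridium(III) tetraisothiocyanatobis(triphenylphosphine)ruthenate(II)

The complex anion is given as 2−; its ligand charges sum to -4, so Ru = +2.
A 1:1 salt means the cation carries the equal and opposite charge, 2+.
Cation: ligand charges sum to -1; for the ion to be 2+, Ir = +3.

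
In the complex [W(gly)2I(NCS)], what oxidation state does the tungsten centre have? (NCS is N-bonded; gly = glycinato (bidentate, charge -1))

+4

No counter-ion: the bracketed complex is neutral.
Ligand charges: 1×I = -1; 1×NCS = -1; 2×gly = -2; sum -4.
W + (-4) = 0 ⇒ W is +4.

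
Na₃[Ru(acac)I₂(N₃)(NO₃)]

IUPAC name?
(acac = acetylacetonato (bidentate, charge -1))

sodium (acetylacetonato)azidodiiodonitratoruthenate(II)

The 3 sodium counter-ions carry a total charge of +3, so each complex ion is 3−.
Ligand charges: 2×iodo (-1 each), 1×nitrato (-1 each), 1×acetylacetonato (-1 each), 1×azido (-1 each); total -5. So Ru + (-5) = 3−, giving Ru = +2.
The complex ion is anionic, so ruthenium takes the -ate form ruthenate(II).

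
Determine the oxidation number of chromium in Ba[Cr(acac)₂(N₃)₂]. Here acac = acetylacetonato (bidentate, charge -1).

+2

1 barium outside the brackets (+2 each) → the complex ion is 2−.
Ligand charges: 2×N3 = -2; 2×acac = -2; sum -4.
Cr + (-4) = 2− ⇒ Cr is +2.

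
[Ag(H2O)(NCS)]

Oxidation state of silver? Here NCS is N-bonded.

No counter-ion: the bracketed complex is neutral.
Ligand charges: 1×NCS = -1; 1×H2O neutral; sum -1.
Ag + (-1) = 0 ⇒ Ag is +1.

+1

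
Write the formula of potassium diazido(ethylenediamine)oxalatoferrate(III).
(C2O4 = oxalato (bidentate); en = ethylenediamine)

Ligands: 1 oxalato (C2O4, -2), 2 azido (N3, -1), 1 ethylenediamine (en, neutral). Ligand charge sum = -4.
With Fe in oxidation state +3, the complex ion is [Fe...]^1−.
Charge balance with potassium (+1) requires 1 complex ion per 1 potassium.

K[Fe(C2O4)(en)(N3)2]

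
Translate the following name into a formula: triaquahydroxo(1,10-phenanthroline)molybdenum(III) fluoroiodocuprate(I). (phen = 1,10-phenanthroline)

[Mo(H2O)3(OH)(phen)][CuFI]2

Cation [Mo…]: ligand charges -1, Mo(III) ⇒ ion charge 2+.
Anion [Cu…]: ligand charges -2, Cu(I) ⇒ ion charge 1−.
One 2+ cation requires 2 of the 1− anion.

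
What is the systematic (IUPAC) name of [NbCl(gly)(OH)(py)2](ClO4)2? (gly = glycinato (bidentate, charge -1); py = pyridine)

The 2 perchlorate counter-ions carry a total charge of -2, so each complex ion is 2+.
Ligand charges: 1×glycinato (-1 each), 2×pyridine (neutral), 1×chloro (-1 each), 1×hydroxo (-1 each); total -3. So Nb + (-3) = 2+, giving Nb = +5.
Ligands are named alphabetically: chloro before glycinato before hydroxo before pyridine.

chloro(glycinato)hydroxobis(pyridine)niobium(V) perchlorate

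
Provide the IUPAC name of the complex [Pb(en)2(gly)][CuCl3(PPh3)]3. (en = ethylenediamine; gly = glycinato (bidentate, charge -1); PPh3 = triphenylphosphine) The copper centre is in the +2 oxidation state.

bis(ethylenediamine)(glycinato)lead(IV) trichloro(triphenylphosphine)cuprate(II)

Both ions are complex: the cation is named first with the plain metal name, the anion second with the -ate form; each ion's ligands are alphabetised independently.
Cu is given as +2; the anion's ligand charges sum to -3, so the complex anion is 1−.
With 3 anions per cation, the cation must be 3×1 = 3+.
Cation: ligand charges sum to -1; for the ion to be 3+, Pb = +4.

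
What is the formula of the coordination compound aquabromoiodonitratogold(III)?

Ligands: 1 iodo (I, -1), 1 bromo (Br, -1), 1 nitrato (NO3, -1), 1 aqua (H2O, neutral). Ligand charge sum = -3.
With Au in oxidation state +3, the complex ion is [Au...].

[AuBr(H2O)I(NO3)]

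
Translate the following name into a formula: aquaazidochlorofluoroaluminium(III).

Ligands: 1 aqua (H2O, neutral), 1 chloro (Cl, -1), 1 azido (N3, -1), 1 fluoro (F, -1). Ligand charge sum = -3.
With Al in oxidation state +3, the complex ion is [Al...].

[AlClF(H2O)(N3)]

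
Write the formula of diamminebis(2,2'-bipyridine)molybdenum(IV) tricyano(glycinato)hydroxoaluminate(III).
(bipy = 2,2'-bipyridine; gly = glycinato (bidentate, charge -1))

[Mo(bipy)2(NH3)2][Al(CN)3(gly)(OH)]2

Cation [Mo…]: ligand charges 0, Mo(IV) ⇒ ion charge 4+.
Anion [Al…]: ligand charges -5, Al(III) ⇒ ion charge 2−.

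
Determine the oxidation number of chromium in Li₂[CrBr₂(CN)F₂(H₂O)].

+3

2 lithium outside the brackets (+1 each) → the complex ion is 2−.
Ligand charges: 2×Br = -2; 2×F = -2; 1×CN = -1; 1×H2O neutral; sum -5.
Cr + (-5) = 2− ⇒ Cr is +3.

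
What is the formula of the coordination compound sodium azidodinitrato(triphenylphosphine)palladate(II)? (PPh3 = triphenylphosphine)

Na[Pd(N3)(NO3)2(PPh3)]

Ligands: 2 nitrato (NO3, -1), 1 triphenylphosphine (PPh3, neutral), 1 azido (N3, -1). Ligand charge sum = -3.
With Pd in oxidation state +2, the complex ion is [Pd...]^1−.
Charge balance with sodium (+1) requires 1 complex ion per 1 sodium.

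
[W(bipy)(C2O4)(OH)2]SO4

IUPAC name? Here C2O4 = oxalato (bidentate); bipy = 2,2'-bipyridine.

The 1 sulfate counter-ion carries a total charge of -2, so each complex ion is 2+.
Ligand charges: 1×oxalato (-2 each), 2×hydroxo (-1 each), 1×2,2'-bipyridine (neutral); total -4. So W + (-4) = 2+, giving W = +6.
Ligands are named alphabetically: bipyridine before hydroxo before oxalato.

(2,2'-bipyridine)dihydroxooxalatotungsten(VI) sulfate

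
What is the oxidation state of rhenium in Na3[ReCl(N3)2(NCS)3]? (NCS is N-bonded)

3 sodium outside the brackets (+1 each) → the complex ion is 3−.
Ligand charges: 3×NCS = -3; 1×Cl = -1; 2×N3 = -2; sum -6.
Re + (-6) = 3− ⇒ Re is +3.

+3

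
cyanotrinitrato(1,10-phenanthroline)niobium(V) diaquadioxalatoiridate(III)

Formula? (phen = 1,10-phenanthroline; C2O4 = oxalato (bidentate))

[Nb(CN)(NO3)3(phen)][Ir(C2O4)2(H2O)2]

Cation [Nb…]: ligand charges -4, Nb(V) ⇒ ion charge 1+.
Anion [Ir…]: ligand charges -4, Ir(III) ⇒ ion charge 1−.
One 1+ cation balances one 1− anion.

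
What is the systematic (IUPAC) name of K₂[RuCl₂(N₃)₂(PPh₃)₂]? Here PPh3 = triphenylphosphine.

potassium diazidodichlorobis(triphenylphosphine)ruthenate(II)

The 2 potassium counter-ions carry a total charge of +2, so each complex ion is 2−.
Ligand charges: 2×triphenylphosphine (neutral), 2×chloro (-1 each), 2×azido (-1 each); total -4. So Ru + (-4) = 2−, giving Ru = +2.
The complex ion is anionic, so ruthenium takes the -ate form ruthenate(II).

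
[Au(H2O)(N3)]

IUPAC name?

There is no counter-ion, so the complex is neutral overall.
Ligand charges: 1×aqua (neutral), 1×azido (-1 each); total -1. So Au + (-1) = 0, giving Au = +1.
Ligands are named alphabetically: aqua before azido.

aquaazidogold(I)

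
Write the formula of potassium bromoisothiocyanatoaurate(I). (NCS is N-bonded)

Ligands: 1 bromo (Br, -1), 1 isothiocyanato (NCS, -1). Ligand charge sum = -2.
With Au in oxidation state +1, the complex ion is [Au...]^1−.
Charge balance with potassium (+1) requires 1 complex ion per 1 potassium.

K[AuBr(NCS)]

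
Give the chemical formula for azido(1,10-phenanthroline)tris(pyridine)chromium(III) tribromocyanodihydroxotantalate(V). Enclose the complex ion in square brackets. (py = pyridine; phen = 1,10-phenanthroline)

Cation [Cr…]: ligand charges -1, Cr(III) ⇒ ion charge 2+.
Anion [Ta…]: ligand charges -6, Ta(V) ⇒ ion charge 1−.

[Cr(N3)(phen)(py)3][TaBr3(CN)(OH)2]2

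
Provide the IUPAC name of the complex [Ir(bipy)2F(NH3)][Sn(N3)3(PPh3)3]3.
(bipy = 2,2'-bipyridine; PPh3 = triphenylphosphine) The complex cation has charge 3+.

amminebis(2,2'-bipyridine)fluoroiridium(IV) triazidotris(triphenylphosphine)stannate(II)

Both ions are complex: the cation is named first with the plain metal name, the anion second with the -ate form; each ion's ligands are alphabetised independently.
The complex cation is given as 3+; its ligand charges sum to -1, so Ir = +4.
With 3 anions per cation, each anion must be 3/3 = 1−.
Anion: ligand charges sum to -3; for the ion to be 1−, Sn = +2.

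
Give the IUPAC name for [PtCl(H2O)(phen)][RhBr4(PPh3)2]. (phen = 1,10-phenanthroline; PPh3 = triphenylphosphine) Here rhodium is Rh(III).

aquachloro(1,10-phenanthroline)platinum(II) tetrabromobis(triphenylphosphine)rhodate(III)

Rh is given as +3; the anion's ligand charges sum to -4, so the complex anion is 1−.
A 1:1 salt means the cation carries the equal and opposite charge, 1+.
Cation: ligand charges sum to -1; for the ion to be 1+, Pt = +2.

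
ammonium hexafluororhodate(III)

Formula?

Ligands: 6 fluoro (F, -1). Ligand charge sum = -6.
Charge balance with ammonium (+1) requires 1 complex ion per 3 ammonium.

(NH4)3[RhF6]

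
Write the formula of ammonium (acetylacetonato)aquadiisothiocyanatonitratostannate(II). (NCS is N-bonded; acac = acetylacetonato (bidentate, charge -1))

(NH4)2[Sn(acac)(H2O)(NCS)2(NO3)]

Ligands: 1 nitrato (NO3, -1), 2 isothiocyanato (NCS, -1), 1 acetylacetonato (acac, -1), 1 aqua (H2O, neutral). Ligand charge sum = -4.
With Sn in oxidation state +2, the complex ion is [Sn...]^2−.
Charge balance with ammonium (+1) requires 1 complex ion per 2 ammonium.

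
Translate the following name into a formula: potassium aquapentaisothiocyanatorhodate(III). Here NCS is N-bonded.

K2[Rh(H2O)(NCS)5]

Ligands: 1 aqua (H2O, neutral), 5 isothiocyanato (NCS, -1). Ligand charge sum = -5.
Charge balance with potassium (+1) requires 1 complex ion per 2 potassium.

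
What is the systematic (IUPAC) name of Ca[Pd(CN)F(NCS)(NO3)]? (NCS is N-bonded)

The 1 calcium counter-ion carries a total charge of +2, so each complex ion is 2−.
Ligand charges: 1×isothiocyanato (-1 each), 1×nitrato (-1 each), 1×cyano (-1 each), 1×fluoro (-1 each); total -4. So Pd + (-4) = 2−, giving Pd = +2.
Ligands are named alphabetically: cyano before fluoro before isothiocyanato before nitrato.
The complex ion is anionic, so palladium takes the -ate form palladate(II).

calcium cyanofluoroisothiocyanatonitratopalladate(II)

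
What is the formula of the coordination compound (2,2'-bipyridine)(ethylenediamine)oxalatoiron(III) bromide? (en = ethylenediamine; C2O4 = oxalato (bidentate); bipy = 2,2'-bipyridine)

Ligands: 1 ethylenediamine (en, neutral), 1 oxalato (C2O4, -2), 1 2,2'-bipyridine (bipy, neutral). Ligand charge sum = -2.
With Fe in oxidation state +3, the complex ion is [Fe...]^1+.
Charge balance with bromide (-1) requires 1 complex ion per 1 bromide.

[Fe(bipy)(C2O4)(en)]Br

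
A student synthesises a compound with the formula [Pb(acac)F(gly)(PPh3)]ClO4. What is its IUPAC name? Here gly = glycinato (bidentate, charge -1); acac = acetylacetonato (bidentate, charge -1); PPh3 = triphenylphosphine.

The 1 perchlorate counter-ion carries a total charge of -1, so each complex ion is 1+.
Ligand charges: 1×glycinato (-1 each), 1×acetylacetonato (-1 each), 1×fluoro (-1 each), 1×triphenylphosphine (neutral); total -3. So Pb + (-3) = 1+, giving Pb = +4.
Ligands are named alphabetically: acetylacetonato before fluoro before glycinato before triphenylphosphine.

(acetylacetonato)fluoro(glycinato)(triphenylphosphine)lead(IV) perchlorate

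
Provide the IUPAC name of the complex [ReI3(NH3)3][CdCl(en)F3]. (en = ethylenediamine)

Both ions are complex: the cation is named first with the plain metal name, the anion second with the -ate form; each ion's ligands are alphabetised independently.
Cadmium is always +2 in its complexes; the anion's ligand charges sum to -4, so the complex anion is 2−.
A 1:1 salt means the cation carries the equal and opposite charge, 2+.
Cation: ligand charges sum to -3; for the ion to be 2+, Re = +5.

triamminetriiodorhenium(V) chloro(ethylenediamine)trifluorocadmate(II)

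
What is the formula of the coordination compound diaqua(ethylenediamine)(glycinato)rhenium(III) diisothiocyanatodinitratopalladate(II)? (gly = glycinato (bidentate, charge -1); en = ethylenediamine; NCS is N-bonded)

Cation [Re…]: ligand charges -1, Re(III) ⇒ ion charge 2+.
Anion [Pd…]: ligand charges -4, Pd(II) ⇒ ion charge 2−.
One 2+ cation balances one 2− anion.

[Re(en)(gly)(H2O)2][Pd(NCS)2(NO3)2]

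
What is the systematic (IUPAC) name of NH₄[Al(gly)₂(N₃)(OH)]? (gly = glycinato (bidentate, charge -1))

The 1 ammonium counter-ion carries a total charge of +1, so each complex ion is 1−.
Ligand charges: 1×hydroxo (-1 each), 2×glycinato (-1 each), 1×azido (-1 each); total -4. So Al + (-4) = 1−, giving Al = +3.
Ligands are named alphabetically: azido before glycinato before hydroxo.
The complex ion is anionic, so aluminium takes the -ate form aluminate(III).

ammonium azidobis(glycinato)hydroxoaluminate(III)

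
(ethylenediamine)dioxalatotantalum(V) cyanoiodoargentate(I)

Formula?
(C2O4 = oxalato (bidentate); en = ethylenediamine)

Cation [Ta…]: ligand charges -4, Ta(V) ⇒ ion charge 1+.
Anion [Ag…]: ligand charges -2, Ag(I) ⇒ ion charge 1−.

[Ta(C2O4)2(en)][Ag(CN)I]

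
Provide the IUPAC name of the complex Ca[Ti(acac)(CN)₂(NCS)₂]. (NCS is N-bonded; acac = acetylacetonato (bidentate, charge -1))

calcium (acetylacetonato)dicyanodiisothiocyanatotitanate(III)

The 1 calcium counter-ion carries a total charge of +2, so each complex ion is 2−.
Ligand charges: 2×isothiocyanato (-1 each), 1×acetylacetonato (-1 each), 2×cyano (-1 each); total -5. So Ti + (-5) = 2−, giving Ti = +3.
The complex ion is anionic, so titanium takes the -ate form titanate(III).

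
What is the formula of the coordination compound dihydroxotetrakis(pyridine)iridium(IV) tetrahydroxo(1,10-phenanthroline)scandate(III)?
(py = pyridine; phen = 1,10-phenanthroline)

Cation [Ir…]: ligand charges -2, Ir(IV) ⇒ ion charge 2+.
Anion [Sc…]: ligand charges -4, Sc(III) ⇒ ion charge 1−.
One 2+ cation requires 2 of the 1− anion.

[Ir(OH)2(py)4][Sc(OH)4(phen)]2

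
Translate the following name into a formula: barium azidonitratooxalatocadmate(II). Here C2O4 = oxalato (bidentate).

Ba[Cd(C2O4)(N3)(NO3)]

Ligands: 1 nitrato (NO3, -1), 1 oxalato (C2O4, -2), 1 azido (N3, -1). Ligand charge sum = -4.
Charge balance with barium (+2) requires 1 complex ion per 1 barium.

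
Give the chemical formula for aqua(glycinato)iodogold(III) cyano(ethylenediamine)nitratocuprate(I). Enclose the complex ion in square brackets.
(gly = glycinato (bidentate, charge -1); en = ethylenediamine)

[Au(gly)(H2O)I][Cu(CN)(en)(NO3)]

Cation [Au…]: ligand charges -2, Au(III) ⇒ ion charge 1+.
Anion [Cu…]: ligand charges -2, Cu(I) ⇒ ion charge 1−.
One 1+ cation balances one 1− anion.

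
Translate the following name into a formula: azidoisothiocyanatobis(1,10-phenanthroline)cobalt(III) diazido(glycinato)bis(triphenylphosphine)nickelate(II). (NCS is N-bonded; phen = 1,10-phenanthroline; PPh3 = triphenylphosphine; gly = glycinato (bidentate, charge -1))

Cation [Co…]: ligand charges -2, Co(III) ⇒ ion charge 1+.
Anion [Ni…]: ligand charges -3, Ni(II) ⇒ ion charge 1−.

[Co(N3)(NCS)(phen)2][Ni(gly)(N3)2(PPh3)2]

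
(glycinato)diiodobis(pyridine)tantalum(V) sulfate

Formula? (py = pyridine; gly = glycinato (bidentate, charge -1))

Ligands: 2 iodo (I, -1), 2 pyridine (py, neutral), 1 glycinato (gly, -1). Ligand charge sum = -3.
With Ta in oxidation state +5, the complex ion is [Ta...]^2+.
Charge balance with sulfate (-2) requires 1 complex ion per 1 sulfate.

[Ta(gly)I2(py)2]SO4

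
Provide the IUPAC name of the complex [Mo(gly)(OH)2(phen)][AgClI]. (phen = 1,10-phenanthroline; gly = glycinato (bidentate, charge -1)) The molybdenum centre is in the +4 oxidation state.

(glycinato)dihydroxo(1,10-phenanthroline)molybdenum(IV) chloroiodoargentate(I)

Both ions are complex: the cation is named first with the plain metal name, the anion second with the -ate form; each ion's ligands are alphabetised independently.
Mo is given as +4; the cation's ligand charges sum to -3, so the complex cation is 1+.
A 1:1 salt means the anion carries the equal and opposite charge, 1−.
Anion: ligand charges sum to -2; for the ion to be 1−, Ag = +1.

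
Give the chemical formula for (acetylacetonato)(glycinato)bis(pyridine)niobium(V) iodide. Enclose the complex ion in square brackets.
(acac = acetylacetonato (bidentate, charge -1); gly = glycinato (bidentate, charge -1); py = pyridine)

Ligands: 1 acetylacetonato (acac, -1), 1 glycinato (gly, -1), 2 pyridine (py, neutral). Ligand charge sum = -2.
With Nb in oxidation state +5, the complex ion is [Nb...]^3+.
Charge balance with iodide (-1) requires 1 complex ion per 3 iodide.

[Nb(acac)(gly)(py)2]I3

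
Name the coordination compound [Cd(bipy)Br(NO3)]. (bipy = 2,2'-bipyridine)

There is no counter-ion, so the complex is neutral overall.
Ligand charges: 1×nitrato (-1 each), 1×2,2'-bipyridine (neutral), 1×bromo (-1 each); total -2. So Cd + (-2) = 0, giving Cd = +2.
Ligands are named alphabetically: bipyridine before bromo before nitrato.

(2,2'-bipyridine)bromonitratocadmium(II)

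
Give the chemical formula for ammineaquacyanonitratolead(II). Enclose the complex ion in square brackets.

Ligands: 1 cyano (CN, -1), 1 nitrato (NO3, -1), 1 ammine (NH3, neutral), 1 aqua (H2O, neutral). Ligand charge sum = -2.
With Pb in oxidation state +2, the complex ion is [Pb...].

[Pb(CN)(H2O)(NH3)(NO3)]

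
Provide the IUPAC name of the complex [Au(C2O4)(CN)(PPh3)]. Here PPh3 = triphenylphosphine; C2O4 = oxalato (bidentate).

cyanooxalato(triphenylphosphine)gold(III)

There is no counter-ion, so the complex is neutral overall.
Ligand charges: 1×triphenylphosphine (neutral), 1×cyano (-1 each), 1×oxalato (-2 each); total -3. So Au + (-3) = 0, giving Au = +3.
Ligands are named alphabetically: cyano before oxalato before triphenylphosphine.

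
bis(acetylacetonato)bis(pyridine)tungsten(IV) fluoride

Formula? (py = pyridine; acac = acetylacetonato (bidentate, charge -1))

[W(acac)2(py)2]F2

Ligands: 2 pyridine (py, neutral), 2 acetylacetonato (acac, -1). Ligand charge sum = -2.
With W in oxidation state +4, the complex ion is [W...]^2+.
Charge balance with fluoride (-1) requires 1 complex ion per 2 fluoride.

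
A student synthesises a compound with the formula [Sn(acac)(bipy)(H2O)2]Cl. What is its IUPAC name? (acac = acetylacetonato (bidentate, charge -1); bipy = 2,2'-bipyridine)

The 1 chloride counter-ion carries a total charge of -1, so each complex ion is 1+.
Ligand charges: 1×acetylacetonato (-1 each), 1×2,2'-bipyridine (neutral), 2×aqua (neutral); total -1. So Sn + (-1) = 1+, giving Sn = +2.
Ligands are named alphabetically: acetylacetonato before aqua before bipyridine.

(acetylacetonato)diaqua(2,2'-bipyridine)tin(II) chloride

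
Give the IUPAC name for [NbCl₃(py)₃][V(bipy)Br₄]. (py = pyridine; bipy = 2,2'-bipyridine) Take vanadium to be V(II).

trichlorotris(pyridine)niobium(V) (2,2'-bipyridine)tetrabromovanadate(II)

V is given as +2; the anion's ligand charges sum to -4, so the complex anion is 2−.
A 1:1 salt means the cation carries the equal and opposite charge, 2+.
Cation: ligand charges sum to -3; for the ion to be 2+, Nb = +5.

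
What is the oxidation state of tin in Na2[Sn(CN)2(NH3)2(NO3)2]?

2 sodium outside the brackets (+1 each) → the complex ion is 2−.
Ligand charges: 2×CN = -2; 2×NO3 = -2; 2×NH3 neutral; sum -4.
Sn + (-4) = 2− ⇒ Sn is +2.

+2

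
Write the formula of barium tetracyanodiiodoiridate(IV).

Ligands: 2 iodo (I, -1), 4 cyano (CN, -1). Ligand charge sum = -6.
With Ir in oxidation state +4, the complex ion is [Ir...]^2−.
Charge balance with barium (+2) requires 1 complex ion per 1 barium.

Ba[Ir(CN)4I2]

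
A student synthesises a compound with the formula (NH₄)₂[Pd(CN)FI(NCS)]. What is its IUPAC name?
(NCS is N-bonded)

The 2 ammonium counter-ions carry a total charge of +2, so each complex ion is 2−.
Ligand charges: 1×cyano (-1 each), 1×iodo (-1 each), 1×isothiocyanato (-1 each), 1×fluoro (-1 each); total -4. So Pd + (-4) = 2−, giving Pd = +2.
Ligands are named alphabetically: cyano before fluoro before iodo before isothiocyanato.
The complex ion is anionic, so palladium takes the -ate form palladate(II).

ammonium cyanofluoroiodoisothiocyanatopalladate(II)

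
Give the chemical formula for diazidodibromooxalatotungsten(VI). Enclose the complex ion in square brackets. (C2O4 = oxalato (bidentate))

Ligands: 2 azido (N3, -1), 1 oxalato (C2O4, -2), 2 bromo (Br, -1). Ligand charge sum = -6.
With W in oxidation state +6, the complex ion is [W...].

[WBr2(C2O4)(N3)2]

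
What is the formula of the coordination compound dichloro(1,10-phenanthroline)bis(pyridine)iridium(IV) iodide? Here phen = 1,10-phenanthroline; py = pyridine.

[IrCl2(phen)(py)2]I2

Ligands: 2 chloro (Cl, -1), 1 1,10-phenanthroline (phen, neutral), 2 pyridine (py, neutral). Ligand charge sum = -2.
With Ir in oxidation state +4, the complex ion is [Ir...]^2+.
Charge balance with iodide (-1) requires 1 complex ion per 2 iodide.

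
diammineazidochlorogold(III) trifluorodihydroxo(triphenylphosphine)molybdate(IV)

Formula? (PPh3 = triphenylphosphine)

Cation [Au…]: ligand charges -2, Au(III) ⇒ ion charge 1+.
Anion [Mo…]: ligand charges -5, Mo(IV) ⇒ ion charge 1−.
One 1+ cation balances one 1− anion.

[AuCl(N3)(NH3)2][MoF3(OH)2(PPh3)]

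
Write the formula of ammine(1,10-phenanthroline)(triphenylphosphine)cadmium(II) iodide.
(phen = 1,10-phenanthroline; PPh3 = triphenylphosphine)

Ligands: 1 1,10-phenanthroline (phen, neutral), 1 ammine (NH3, neutral), 1 triphenylphosphine (PPh3, neutral). Ligand charge sum = 0.
With Cd in oxidation state +2, the complex ion is [Cd...]^2+.
Charge balance with iodide (-1) requires 1 complex ion per 2 iodide.

[Cd(NH3)(phen)(PPh3)]I2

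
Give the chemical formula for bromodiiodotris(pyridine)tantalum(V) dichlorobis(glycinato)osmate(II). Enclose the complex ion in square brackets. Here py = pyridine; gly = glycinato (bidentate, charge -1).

Cation [Ta…]: ligand charges -3, Ta(V) ⇒ ion charge 2+.
Anion [Os…]: ligand charges -4, Os(II) ⇒ ion charge 2−.
One 2+ cation balances one 2− anion.

[TaBrI2(py)3][OsCl2(gly)2]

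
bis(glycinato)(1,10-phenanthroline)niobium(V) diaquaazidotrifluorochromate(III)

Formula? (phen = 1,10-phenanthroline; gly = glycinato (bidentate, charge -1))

[Nb(gly)2(phen)][CrF3(H2O)2(N3)]3

Cation [Nb…]: ligand charges -2, Nb(V) ⇒ ion charge 3+.
Anion [Cr…]: ligand charges -4, Cr(III) ⇒ ion charge 1−.
One 3+ cation requires 3 of the 1− anion.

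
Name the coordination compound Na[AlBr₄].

sodium tetrabromoaluminate(III)

The 1 sodium counter-ion carries a total charge of +1, so each complex ion is 1−.
Ligand charges: 4×bromo (-1 each); total -4. So Al + (-4) = 1−, giving Al = +3.
The complex ion is anionic, so aluminium takes the -ate form aluminate(III).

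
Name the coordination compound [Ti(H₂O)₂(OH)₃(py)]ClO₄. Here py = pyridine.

diaquatrihydroxo(pyridine)titanium(IV) perchlorate

The 1 perchlorate counter-ion carries a total charge of -1, so each complex ion is 1+.
Ligand charges: 2×aqua (neutral), 1×pyridine (neutral), 3×hydroxo (-1 each); total -3. So Ti + (-3) = 1+, giving Ti = +4.
Ligands are named alphabetically: aqua before hydroxo before pyridine.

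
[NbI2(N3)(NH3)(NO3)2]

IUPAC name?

ammineazidodiiododinitratoniobium(V)

There is no counter-ion, so the complex is neutral overall.
Ligand charges: 2×iodo (-1 each), 1×azido (-1 each), 2×nitrato (-1 each), 1×ammine (neutral); total -5. So Nb + (-5) = 0, giving Nb = +5.
Ligands are named alphabetically: ammine before azido before iodo before nitrato.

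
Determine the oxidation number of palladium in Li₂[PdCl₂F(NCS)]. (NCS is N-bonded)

+2

2 lithium outside the brackets (+1 each) → the complex ion is 2−.
Ligand charges: 2×Cl = -2; 1×F = -1; 1×NCS = -1; sum -4.
Pd + (-4) = 2− ⇒ Pd is +2.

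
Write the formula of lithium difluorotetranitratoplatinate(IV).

Li2[PtF2(NO3)4]

Ligands: 2 fluoro (F, -1), 4 nitrato (NO3, -1). Ligand charge sum = -6.
With Pt in oxidation state +4, the complex ion is [Pt...]^2−.
Charge balance with lithium (+1) requires 1 complex ion per 2 lithium.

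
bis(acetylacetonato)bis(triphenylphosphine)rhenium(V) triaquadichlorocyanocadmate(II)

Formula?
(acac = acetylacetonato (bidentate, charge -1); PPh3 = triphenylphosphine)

Cation [Re…]: ligand charges -2, Re(V) ⇒ ion charge 3+.
Anion [Cd…]: ligand charges -3, Cd(II) ⇒ ion charge 1−.

[Re(acac)2(PPh3)2][CdCl2(CN)(H2O)3]3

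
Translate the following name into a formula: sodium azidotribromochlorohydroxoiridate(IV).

Ligands: 1 azido (N3, -1), 3 bromo (Br, -1), 1 hydroxo (OH, -1), 1 chloro (Cl, -1). Ligand charge sum = -6.
With Ir in oxidation state +4, the complex ion is [Ir...]^2−.
Charge balance with sodium (+1) requires 1 complex ion per 2 sodium.

Na2[IrBr3Cl(N3)(OH)]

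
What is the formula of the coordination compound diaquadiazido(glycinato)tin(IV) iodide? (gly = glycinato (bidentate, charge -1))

[Sn(gly)(H2O)2(N3)2]I

Ligands: 1 glycinato (gly, -1), 2 azido (N3, -1), 2 aqua (H2O, neutral). Ligand charge sum = -3.
Charge balance with iodide (-1) requires 1 complex ion per 1 iodide.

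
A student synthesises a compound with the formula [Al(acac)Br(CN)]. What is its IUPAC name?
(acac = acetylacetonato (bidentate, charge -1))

There is no counter-ion, so the complex is neutral overall.
Ligand charges: 1×acetylacetonato (-1 each), 1×bromo (-1 each), 1×cyano (-1 each); total -3. So Al + (-3) = 0, giving Al = +3.
Ligands are named alphabetically: acetylacetonato before bromo before cyano.

(acetylacetonato)bromocyanoaluminium(III)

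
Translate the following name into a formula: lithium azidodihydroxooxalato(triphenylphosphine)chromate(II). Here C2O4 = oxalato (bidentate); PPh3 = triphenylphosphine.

Li3[Cr(C2O4)(N3)(OH)2(PPh3)]

Ligands: 1 oxalato (C2O4, -2), 2 hydroxo (OH, -1), 1 triphenylphosphine (PPh3, neutral), 1 azido (N3, -1). Ligand charge sum = -5.
Charge balance with lithium (+1) requires 1 complex ion per 3 lithium.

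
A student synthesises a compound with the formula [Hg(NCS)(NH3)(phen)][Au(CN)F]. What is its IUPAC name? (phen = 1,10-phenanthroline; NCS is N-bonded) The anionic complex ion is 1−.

ammineisothiocyanato(1,10-phenanthroline)mercury(II) cyanofluoroaurate(I)

Both ions are complex: the cation is named first with the plain metal name, the anion second with the -ate form; each ion's ligands are alphabetised independently.
The complex anion is given as 1−; its ligand charges sum to -2, so Au = +1.
A 1:1 salt means the cation carries the equal and opposite charge, 1+.
Cation: ligand charges sum to -1; for the ion to be 1+, Hg = +2.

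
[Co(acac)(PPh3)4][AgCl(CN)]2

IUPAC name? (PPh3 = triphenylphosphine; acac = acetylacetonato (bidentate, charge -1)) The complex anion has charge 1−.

Both ions are complex: the cation is named first with the plain metal name, the anion second with the -ate form; each ion's ligands are alphabetised independently.
The complex anion is given as 1−; its ligand charges sum to -2, so Ag = +1.
With 2 anions per cation, the cation must be 2×1 = 2+.
Cation: ligand charges sum to -1; for the ion to be 2+, Co = +3.

(acetylacetonato)tetrakis(triphenylphosphine)cobalt(III) chlorocyanoargentate(I)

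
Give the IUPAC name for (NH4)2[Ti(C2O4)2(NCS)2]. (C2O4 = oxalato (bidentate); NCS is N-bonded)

The 2 ammonium counter-ions carry a total charge of +2, so each complex ion is 2−.
Ligand charges: 2×oxalato (-2 each), 2×isothiocyanato (-1 each); total -6. So Ti + (-6) = 2−, giving Ti = +4.
The complex ion is anionic, so titanium takes the -ate form titanate(IV).

ammonium diisothiocyanatodioxalatotitanate(IV)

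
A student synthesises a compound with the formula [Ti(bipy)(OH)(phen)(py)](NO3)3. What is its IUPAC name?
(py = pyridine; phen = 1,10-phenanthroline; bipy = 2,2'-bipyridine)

The 3 nitrate counter-ions carry a total charge of -3, so each complex ion is 3+.
Ligand charges: 1×pyridine (neutral), 1×hydroxo (-1 each), 1×1,10-phenanthroline (neutral), 1×2,2'-bipyridine (neutral); total -1. So Ti + (-1) = 3+, giving Ti = +4.
Ligands are named alphabetically: bipyridine before hydroxo before phenanthroline before pyridine.

(2,2'-bipyridine)hydroxo(1,10-phenanthroline)(pyridine)titanium(IV) nitrate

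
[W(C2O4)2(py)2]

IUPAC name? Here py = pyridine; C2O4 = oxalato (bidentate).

dioxalatobis(pyridine)tungsten(IV)

There is no counter-ion, so the complex is neutral overall.
Ligand charges: 2×pyridine (neutral), 2×oxalato (-2 each); total -4. So W + (-4) = 0, giving W = +4.
Ligands are named alphabetically: oxalato before pyridine.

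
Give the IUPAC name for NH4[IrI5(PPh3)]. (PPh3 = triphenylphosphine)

ammonium pentaiodo(triphenylphosphine)iridate(IV)

The 1 ammonium counter-ion carries a total charge of +1, so each complex ion is 1−.
Ligand charges: 1×triphenylphosphine (neutral), 5×iodo (-1 each); total -5. So Ir + (-5) = 1−, giving Ir = +4.
Ligands are named alphabetically: iodo before triphenylphosphine.
The complex ion is anionic, so iridium takes the -ate form iridate(IV).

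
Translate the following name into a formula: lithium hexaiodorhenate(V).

Li[ReI6]

Ligands: 6 iodo (I, -1). Ligand charge sum = -6.
Charge balance with lithium (+1) requires 1 complex ion per 1 lithium.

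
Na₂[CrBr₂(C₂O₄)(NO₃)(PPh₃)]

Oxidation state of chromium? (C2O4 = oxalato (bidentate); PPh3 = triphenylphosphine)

+3

2 sodium outside the brackets (+1 each) → the complex ion is 2−.
Ligand charges: 2×Br = -2; 1×C2O4 = -2; 1×PPh3 neutral; 1×NO3 = -1; sum -5.
Cr + (-5) = 2− ⇒ Cr is +3.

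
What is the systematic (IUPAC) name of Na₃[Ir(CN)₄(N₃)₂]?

The 3 sodium counter-ions carry a total charge of +3, so each complex ion is 3−.
Ligand charges: 4×cyano (-1 each), 2×azido (-1 each); total -6. So Ir + (-6) = 3−, giving Ir = +3.
The complex ion is anionic, so iridium takes the -ate form iridate(III).

sodium diazidotetracyanoiridate(III)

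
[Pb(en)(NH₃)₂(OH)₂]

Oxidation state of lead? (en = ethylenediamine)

+2

No counter-ion: the bracketed complex is neutral.
Ligand charges: 2×OH = -2; 1×en neutral; 2×NH3 neutral; sum -2.
Pb + (-2) = 0 ⇒ Pb is +2.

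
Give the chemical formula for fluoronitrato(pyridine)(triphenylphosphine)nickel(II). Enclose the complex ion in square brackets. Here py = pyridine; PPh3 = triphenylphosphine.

Ligands: 1 fluoro (F, -1), 1 pyridine (py, neutral), 1 triphenylphosphine (PPh3, neutral), 1 nitrato (NO3, -1). Ligand charge sum = -2.
With Ni in oxidation state +2, the complex ion is [Ni...].

[NiF(NO3)(PPh3)(py)]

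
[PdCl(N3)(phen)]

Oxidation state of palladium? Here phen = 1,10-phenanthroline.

No counter-ion: the bracketed complex is neutral.
Ligand charges: 1×Cl = -1; 1×phen neutral; 1×N3 = -1; sum -2.
Pd + (-2) = 0 ⇒ Pd is +2.

+2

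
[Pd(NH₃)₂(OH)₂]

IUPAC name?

diamminedihydroxopalladium(II)

There is no counter-ion, so the complex is neutral overall.
Ligand charges: 2×ammine (neutral), 2×hydroxo (-1 each); total -2. So Pd + (-2) = 0, giving Pd = +2.
Ligands are named alphabetically: ammine before hydroxo.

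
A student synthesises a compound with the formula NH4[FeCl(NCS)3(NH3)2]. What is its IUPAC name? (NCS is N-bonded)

ammonium diamminechlorotriisothiocyanatoferrate(III)

The 1 ammonium counter-ion carries a total charge of +1, so each complex ion is 1−.
Ligand charges: 1×chloro (-1 each), 2×ammine (neutral), 3×isothiocyanato (-1 each); total -4. So Fe + (-4) = 1−, giving Fe = +3.
The complex ion is anionic, so iron takes the -ate form ferrate(III).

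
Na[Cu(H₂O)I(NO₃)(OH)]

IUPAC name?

The 1 sodium counter-ion carries a total charge of +1, so each complex ion is 1−.
Ligand charges: 1×nitrato (-1 each), 1×iodo (-1 each), 1×aqua (neutral), 1×hydroxo (-1 each); total -3. So Cu + (-3) = 1−, giving Cu = +2.
Ligands are named alphabetically: aqua before hydroxo before iodo before nitrato.
The complex ion is anionic, so copper takes the -ate form cuprate(II).

sodium aquahydroxoiodonitratocuprate(II)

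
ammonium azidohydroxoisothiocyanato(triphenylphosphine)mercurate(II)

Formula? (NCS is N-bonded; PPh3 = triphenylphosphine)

Ligands: 1 hydroxo (OH, -1), 1 azido (N3, -1), 1 isothiocyanato (NCS, -1), 1 triphenylphosphine (PPh3, neutral). Ligand charge sum = -3.
Charge balance with ammonium (+1) requires 1 complex ion per 1 ammonium.

NH4[Hg(N3)(NCS)(OH)(PPh3)]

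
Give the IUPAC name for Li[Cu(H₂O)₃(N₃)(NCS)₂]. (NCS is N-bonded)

lithium triaquaazidodiisothiocyanatocuprate(II)

The 1 lithium counter-ion carries a total charge of +1, so each complex ion is 1−.
Ligand charges: 2×isothiocyanato (-1 each), 3×aqua (neutral), 1×azido (-1 each); total -3. So Cu + (-3) = 1−, giving Cu = +2.
Ligands are named alphabetically: aqua before azido before isothiocyanato.
The complex ion is anionic, so copper takes the -ate form cuprate(II).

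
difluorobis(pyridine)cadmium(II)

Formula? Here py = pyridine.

[CdF2(py)2]

Ligands: 2 pyridine (py, neutral), 2 fluoro (F, -1). Ligand charge sum = -2.
With Cd in oxidation state +2, the complex ion is [Cd...].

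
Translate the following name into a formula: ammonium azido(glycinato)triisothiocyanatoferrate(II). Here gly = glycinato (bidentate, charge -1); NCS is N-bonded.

(NH4)3[Fe(gly)(N3)(NCS)3]

Ligands: 1 azido (N3, -1), 1 glycinato (gly, -1), 3 isothiocyanato (NCS, -1). Ligand charge sum = -5.
Charge balance with ammonium (+1) requires 1 complex ion per 3 ammonium.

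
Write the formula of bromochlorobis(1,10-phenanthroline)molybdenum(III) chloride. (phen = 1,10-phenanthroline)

[MoBrCl(phen)2]Cl

Ligands: 2 1,10-phenanthroline (phen, neutral), 1 bromo (Br, -1), 1 chloro (Cl, -1). Ligand charge sum = -2.
Charge balance with chloride (-1) requires 1 complex ion per 1 chloride.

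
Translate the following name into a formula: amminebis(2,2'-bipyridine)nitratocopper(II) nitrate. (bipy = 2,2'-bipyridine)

Ligands: 1 ammine (NH3, neutral), 2 2,2'-bipyridine (bipy, neutral), 1 nitrato (NO3, -1). Ligand charge sum = -1.
With Cu in oxidation state +2, the complex ion is [Cu...]^1+.
Charge balance with nitrate (-1) requires 1 complex ion per 1 nitrate.

[Cu(bipy)2(NH3)(NO3)]NO3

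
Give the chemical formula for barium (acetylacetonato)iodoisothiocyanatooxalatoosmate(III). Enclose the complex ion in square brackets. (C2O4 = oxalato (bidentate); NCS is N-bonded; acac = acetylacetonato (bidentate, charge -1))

Ba[Os(acac)(C2O4)I(NCS)]

Ligands: 1 oxalato (C2O4, -2), 1 isothiocyanato (NCS, -1), 1 iodo (I, -1), 1 acetylacetonato (acac, -1). Ligand charge sum = -5.
With Os in oxidation state +3, the complex ion is [Os...]^2−.
Charge balance with barium (+2) requires 1 complex ion per 1 barium.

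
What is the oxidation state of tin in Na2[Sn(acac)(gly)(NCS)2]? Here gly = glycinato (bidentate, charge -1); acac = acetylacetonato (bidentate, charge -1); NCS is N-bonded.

2 sodium outside the brackets (+1 each) → the complex ion is 2−.
Ligand charges: 1×gly = -1; 1×acac = -1; 2×NCS = -2; sum -4.
Sn + (-4) = 2− ⇒ Sn is +2.

+2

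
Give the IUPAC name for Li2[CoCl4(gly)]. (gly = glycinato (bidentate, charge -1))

The 2 lithium counter-ions carry a total charge of +2, so each complex ion is 2−.
Ligand charges: 4×chloro (-1 each), 1×glycinato (-1 each); total -5. So Co + (-5) = 2−, giving Co = +3.
Ligands are named alphabetically: chloro before glycinato.
The complex ion is anionic, so cobalt takes the -ate form cobaltate(III).

lithium tetrachloro(glycinato)cobaltate(III)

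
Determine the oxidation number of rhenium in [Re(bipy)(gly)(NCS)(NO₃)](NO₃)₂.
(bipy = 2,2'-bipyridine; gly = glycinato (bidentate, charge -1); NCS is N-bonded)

2 nitrate outside the brackets (-1 each) → the complex ion is 2+.
Ligand charges: 1×NO3 = -1; 1×bipy neutral; 1×gly = -1; 1×NCS = -1; sum -3.
Re + (-3) = 2+ ⇒ Re is +5.

+5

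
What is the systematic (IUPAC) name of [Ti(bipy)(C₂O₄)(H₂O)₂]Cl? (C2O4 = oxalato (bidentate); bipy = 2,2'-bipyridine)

diaqua(2,2'-bipyridine)oxalatotitanium(III) chloride

The 1 chloride counter-ion carries a total charge of -1, so each complex ion is 1+.
Ligand charges: 2×aqua (neutral), 1×oxalato (-2 each), 1×2,2'-bipyridine (neutral); total -2. So Ti + (-2) = 1+, giving Ti = +3.
Ligands are named alphabetically: aqua before bipyridine before oxalato.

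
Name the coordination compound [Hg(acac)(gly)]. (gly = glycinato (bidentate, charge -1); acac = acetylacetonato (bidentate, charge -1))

(acetylacetonato)(glycinato)mercury(II)

There is no counter-ion, so the complex is neutral overall.
Ligand charges: 1×glycinato (-1 each), 1×acetylacetonato (-1 each); total -2. So Hg + (-2) = 0, giving Hg = +2.
Ligands are named alphabetically: acetylacetonato before glycinato.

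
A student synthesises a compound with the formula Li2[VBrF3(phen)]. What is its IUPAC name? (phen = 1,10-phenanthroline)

lithium bromotrifluoro(1,10-phenanthroline)vanadate(II)

The 2 lithium counter-ions carry a total charge of +2, so each complex ion is 2−.
Ligand charges: 1×1,10-phenanthroline (neutral), 3×fluoro (-1 each), 1×bromo (-1 each); total -4. So V + (-4) = 2−, giving V = +2.
Ligands are named alphabetically: bromo before fluoro before phenanthroline.
The complex ion is anionic, so vanadium takes the -ate form vanadate(II).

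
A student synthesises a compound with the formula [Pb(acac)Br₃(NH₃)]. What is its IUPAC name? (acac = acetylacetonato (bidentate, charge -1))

(acetylacetonato)amminetribromolead(IV)

There is no counter-ion, so the complex is neutral overall.
Ligand charges: 1×ammine (neutral), 3×bromo (-1 each), 1×acetylacetonato (-1 each); total -4. So Pb + (-4) = 0, giving Pb = +4.
Ligands are named alphabetically: acetylacetonato before ammine before bromo.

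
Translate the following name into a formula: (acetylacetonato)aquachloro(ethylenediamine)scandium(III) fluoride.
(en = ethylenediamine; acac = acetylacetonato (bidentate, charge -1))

Ligands: 1 ethylenediamine (en, neutral), 1 aqua (H2O, neutral), 1 acetylacetonato (acac, -1), 1 chloro (Cl, -1). Ligand charge sum = -2.
Charge balance with fluoride (-1) requires 1 complex ion per 1 fluoride.

[Sc(acac)Cl(en)(H2O)]F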